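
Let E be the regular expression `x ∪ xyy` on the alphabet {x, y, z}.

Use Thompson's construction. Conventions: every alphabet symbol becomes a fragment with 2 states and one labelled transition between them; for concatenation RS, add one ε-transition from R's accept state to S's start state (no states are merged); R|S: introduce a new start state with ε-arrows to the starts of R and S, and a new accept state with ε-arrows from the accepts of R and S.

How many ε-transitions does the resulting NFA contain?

Building bottom-up:
Each of the 4 symbol leaves contributes 0 ε-transitions.
  xyy → 2 ε-transitions
  x ∪ xyy → 6 ε-transitions

6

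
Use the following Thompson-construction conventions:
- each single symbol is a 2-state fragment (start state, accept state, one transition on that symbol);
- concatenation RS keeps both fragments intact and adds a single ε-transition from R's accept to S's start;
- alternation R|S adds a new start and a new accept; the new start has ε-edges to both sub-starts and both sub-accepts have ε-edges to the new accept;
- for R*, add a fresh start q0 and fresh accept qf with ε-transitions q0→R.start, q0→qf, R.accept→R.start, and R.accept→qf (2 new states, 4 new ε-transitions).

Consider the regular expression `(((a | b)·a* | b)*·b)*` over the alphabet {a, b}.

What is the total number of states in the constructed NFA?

20

By structural recursion:
Each of the 5 symbol leaves contributes a 2-state fragment.
  a | b → 6 states
  a* → 4 states
  (a | b)·a* → 10 states
  (a | b)·a* | b → 14 states
  ((a | b)·a* | b)* → 16 states
  ((a | b)·a* | b)*·b → 18 states
  (((a | b)·a* | b)*·b)* → 20 states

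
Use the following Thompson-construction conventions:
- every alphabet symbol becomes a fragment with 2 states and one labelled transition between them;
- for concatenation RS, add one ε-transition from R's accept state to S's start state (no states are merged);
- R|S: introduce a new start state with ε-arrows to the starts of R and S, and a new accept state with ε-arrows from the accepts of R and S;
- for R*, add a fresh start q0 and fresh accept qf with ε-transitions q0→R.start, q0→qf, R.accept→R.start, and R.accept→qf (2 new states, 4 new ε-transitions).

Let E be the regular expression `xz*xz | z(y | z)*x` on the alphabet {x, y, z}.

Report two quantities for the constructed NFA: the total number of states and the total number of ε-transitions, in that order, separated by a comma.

24, 21

Building bottom-up:
Each of the 8 symbol leaves contributes 2 states and 0 ε-transitions.
  z* — 4 states, 4 ε-transitions
  xz*xz — 10 states, 7 ε-transitions
  y | z — 6 states, 4 ε-transitions
  (y | z)* — 8 states, 8 ε-transitions
  z(y | z)*x — 12 states, 10 ε-transitions
  xz*xz | z(y | z)*x — 24 states, 21 ε-transitions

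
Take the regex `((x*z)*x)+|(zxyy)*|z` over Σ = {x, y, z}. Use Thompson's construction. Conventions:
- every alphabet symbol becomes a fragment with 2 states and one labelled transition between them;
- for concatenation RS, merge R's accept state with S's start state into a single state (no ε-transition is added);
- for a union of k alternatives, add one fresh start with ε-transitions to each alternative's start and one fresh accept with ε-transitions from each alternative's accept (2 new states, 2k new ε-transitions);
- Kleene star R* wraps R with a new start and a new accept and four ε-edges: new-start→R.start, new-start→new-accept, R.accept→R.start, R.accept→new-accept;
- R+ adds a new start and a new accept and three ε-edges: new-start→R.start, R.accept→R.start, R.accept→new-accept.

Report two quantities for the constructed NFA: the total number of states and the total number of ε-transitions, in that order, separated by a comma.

21, 21

By structural recursion:
Each of the 8 symbol leaves contributes 2 states and 0 ε-transitions.
  x* = 4 states, 4 ε-transitions
  x*z = 5 states, 4 ε-transitions
  (x*z)* = 7 states, 8 ε-transitions
  (x*z)*x = 8 states, 8 ε-transitions
  ((x*z)*x)+ = 10 states, 11 ε-transitions
  zxyy = 5 states, 0 ε-transitions
  (zxyy)* = 7 states, 4 ε-transitions
  ((x*z)*x)+|(zxyy)*|z = 21 states, 21 ε-transitions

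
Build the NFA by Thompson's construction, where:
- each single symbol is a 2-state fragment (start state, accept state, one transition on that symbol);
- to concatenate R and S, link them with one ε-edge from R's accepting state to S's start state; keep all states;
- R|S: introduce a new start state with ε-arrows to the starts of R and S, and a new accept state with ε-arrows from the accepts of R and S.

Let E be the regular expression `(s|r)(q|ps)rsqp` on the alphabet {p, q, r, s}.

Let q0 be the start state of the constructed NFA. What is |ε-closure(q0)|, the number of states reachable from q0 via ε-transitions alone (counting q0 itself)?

Work bottom-up. For each fragment F, track |ε-closure(F.start)| and whether F's accept lies in that closure (i.e. whether F accepts ε). A single-symbol fragment has closure size 1 and does not accept ε.
  s|r : C = 1 + 1 + 1 = 3 (the new accept is not ε-reachable since no branch accepts ε)
  ps : same as the first factor's closure: C = 1
  q|ps : C = 1 + 1 + 1 = 3 (the new accept is not ε-reachable since no branch accepts ε)
  (s|r)(q|ps)rsqp : C equals the left operand's closure size = 3 (its accept is not ε-reachable, so the closure stops there)

3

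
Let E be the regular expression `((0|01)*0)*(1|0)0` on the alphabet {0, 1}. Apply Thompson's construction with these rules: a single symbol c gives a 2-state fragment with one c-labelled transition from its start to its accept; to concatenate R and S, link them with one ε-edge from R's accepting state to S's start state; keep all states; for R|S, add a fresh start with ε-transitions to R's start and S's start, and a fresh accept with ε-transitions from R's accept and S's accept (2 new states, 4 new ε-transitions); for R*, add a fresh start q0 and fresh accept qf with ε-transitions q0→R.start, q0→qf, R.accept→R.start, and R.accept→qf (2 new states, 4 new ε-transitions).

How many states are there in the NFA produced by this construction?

By structural recursion:
Each of the 7 symbol leaves contributes a 2-state fragment.
  01 → 4 states
  0|01 → 8 states
  (0|01)* → 10 states
  (0|01)*0 → 12 states
  ((0|01)*0)* → 14 states
  1|0 → 6 states
  ((0|01)*0)*(1|0)0 → 22 states

22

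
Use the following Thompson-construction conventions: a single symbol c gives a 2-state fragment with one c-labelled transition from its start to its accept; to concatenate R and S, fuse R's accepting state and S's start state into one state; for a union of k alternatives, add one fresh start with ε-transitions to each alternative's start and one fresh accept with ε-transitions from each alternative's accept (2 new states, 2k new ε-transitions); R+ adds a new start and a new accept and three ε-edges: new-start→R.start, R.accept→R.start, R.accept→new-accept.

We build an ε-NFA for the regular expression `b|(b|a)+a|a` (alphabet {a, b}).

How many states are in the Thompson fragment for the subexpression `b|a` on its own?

Fragment for `b|a`:
Each of the 2 symbol leaves contributes a 2-state fragment.
  b|a : 6 states

6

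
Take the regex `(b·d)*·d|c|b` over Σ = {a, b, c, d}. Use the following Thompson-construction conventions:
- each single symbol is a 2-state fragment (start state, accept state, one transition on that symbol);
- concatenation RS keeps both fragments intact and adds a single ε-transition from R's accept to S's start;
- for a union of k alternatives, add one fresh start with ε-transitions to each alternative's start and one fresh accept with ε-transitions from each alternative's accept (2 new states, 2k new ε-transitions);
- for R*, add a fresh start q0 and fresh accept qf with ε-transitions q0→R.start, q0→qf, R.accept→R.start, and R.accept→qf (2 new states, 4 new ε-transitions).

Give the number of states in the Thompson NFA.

14

Bottom-up over the parse tree:
Each of the 5 symbol leaves contributes a 2-state fragment.
  b·d — 4 states
  (b·d)* — 6 states
  (b·d)*·d — 8 states
  (b·d)*·d|c|b — 14 states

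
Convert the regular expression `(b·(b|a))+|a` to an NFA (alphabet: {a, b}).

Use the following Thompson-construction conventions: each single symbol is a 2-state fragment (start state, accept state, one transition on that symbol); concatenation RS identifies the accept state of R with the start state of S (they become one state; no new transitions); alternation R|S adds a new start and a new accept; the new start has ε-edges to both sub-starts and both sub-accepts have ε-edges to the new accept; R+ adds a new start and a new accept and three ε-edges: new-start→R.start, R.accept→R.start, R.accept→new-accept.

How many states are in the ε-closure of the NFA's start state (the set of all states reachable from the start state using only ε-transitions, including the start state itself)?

4

Let C(F) = |ε-closure(F.start)| within fragment F, and note whether F accepts ε. Symbol fragments have C = 1 and do not accept ε. Then:
  b|a — |ε-closure| = 1 + 1 + 1 = 3 (the new accept is not ε-reachable since no branch accepts ε)
  b·(b|a) — |ε-closure| equals the left operand's closure size = 1 (its accept is not ε-reachable, so the closure stops there)
  (b·(b|a))+ — new start ε-reaches only the body's start; the new accept needs a symbol first: |ε-closure| = 1 + 1 = 2
  (b·(b|a))+|a — new start ε-reaches every alternative's start; none of them accept ε, so the new accept is not reached: |ε-closure| = 1 + 2 + 1 = 4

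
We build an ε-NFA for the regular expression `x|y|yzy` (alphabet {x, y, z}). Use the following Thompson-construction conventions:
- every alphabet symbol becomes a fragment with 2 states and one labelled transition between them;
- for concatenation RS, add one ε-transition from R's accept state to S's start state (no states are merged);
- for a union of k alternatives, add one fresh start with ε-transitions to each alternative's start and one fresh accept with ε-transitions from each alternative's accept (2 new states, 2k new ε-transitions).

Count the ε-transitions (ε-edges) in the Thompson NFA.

8

Recursing over subexpressions:
Each of the 5 symbol leaves contributes 0 ε-transitions.
  yzy : 2 ε-transitions
  x|y|yzy : 8 ε-transitions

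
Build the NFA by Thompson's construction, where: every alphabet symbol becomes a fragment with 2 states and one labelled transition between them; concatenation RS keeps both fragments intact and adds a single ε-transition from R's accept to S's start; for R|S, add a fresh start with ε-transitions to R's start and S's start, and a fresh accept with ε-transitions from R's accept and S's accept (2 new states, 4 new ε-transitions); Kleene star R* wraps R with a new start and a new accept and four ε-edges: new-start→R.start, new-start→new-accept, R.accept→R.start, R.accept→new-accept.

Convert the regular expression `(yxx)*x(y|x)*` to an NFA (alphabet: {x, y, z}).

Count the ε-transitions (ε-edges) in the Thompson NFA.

16

Building bottom-up:
Each of the 6 symbol leaves contributes 0 ε-transitions.
  yxx → 2 ε-transitions
  (yxx)* → 6 ε-transitions
  y|x → 4 ε-transitions
  (y|x)* → 8 ε-transitions
  (yxx)*x(y|x)* → 16 ε-transitions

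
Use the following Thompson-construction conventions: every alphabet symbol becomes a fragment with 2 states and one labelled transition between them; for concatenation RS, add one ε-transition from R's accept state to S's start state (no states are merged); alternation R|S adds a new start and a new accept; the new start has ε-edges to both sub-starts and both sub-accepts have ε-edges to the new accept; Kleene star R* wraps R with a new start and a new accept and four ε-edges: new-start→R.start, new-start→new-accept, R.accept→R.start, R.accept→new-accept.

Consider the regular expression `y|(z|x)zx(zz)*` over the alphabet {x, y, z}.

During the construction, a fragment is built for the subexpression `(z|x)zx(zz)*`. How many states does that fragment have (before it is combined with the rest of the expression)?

16

Fragment for `(z|x)zx(zz)*`:
Each of the 6 symbol leaves contributes a 2-state fragment.
  z|x = 6 states
  zz = 4 states
  (zz)* = 6 states
  (z|x)zx(zz)* = 16 states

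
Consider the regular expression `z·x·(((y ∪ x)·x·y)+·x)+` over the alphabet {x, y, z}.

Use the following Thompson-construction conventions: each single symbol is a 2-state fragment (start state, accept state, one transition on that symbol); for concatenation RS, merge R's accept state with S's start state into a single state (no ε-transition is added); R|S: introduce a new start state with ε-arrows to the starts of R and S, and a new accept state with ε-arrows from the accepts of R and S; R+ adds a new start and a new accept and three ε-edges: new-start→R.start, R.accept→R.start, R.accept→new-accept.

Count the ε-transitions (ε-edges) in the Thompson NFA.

Recursing over subexpressions:
Each of the 7 symbol leaves contributes 0 ε-transitions.
  y ∪ x → 4 ε-transitions
  (y ∪ x)·x·y → 4 ε-transitions
  ((y ∪ x)·x·y)+ → 7 ε-transitions
  ((y ∪ x)·x·y)+·x → 7 ε-transitions
  (((y ∪ x)·x·y)+·x)+ → 10 ε-transitions
  z·x·(((y ∪ x)·x·y)+·x)+ → 10 ε-transitions

10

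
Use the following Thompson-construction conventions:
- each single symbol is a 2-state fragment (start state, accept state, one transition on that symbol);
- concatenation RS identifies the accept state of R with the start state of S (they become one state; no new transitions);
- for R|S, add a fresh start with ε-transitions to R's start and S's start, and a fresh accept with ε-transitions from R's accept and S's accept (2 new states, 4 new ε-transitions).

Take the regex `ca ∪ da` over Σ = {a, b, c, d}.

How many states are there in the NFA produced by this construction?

8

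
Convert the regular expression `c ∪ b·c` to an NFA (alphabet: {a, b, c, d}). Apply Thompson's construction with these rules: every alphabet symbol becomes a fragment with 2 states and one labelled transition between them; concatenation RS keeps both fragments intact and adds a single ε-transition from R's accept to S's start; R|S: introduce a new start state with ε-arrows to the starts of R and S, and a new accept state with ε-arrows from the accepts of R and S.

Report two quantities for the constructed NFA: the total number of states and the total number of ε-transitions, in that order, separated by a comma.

8, 5

Building bottom-up:
Each of the 3 symbol leaves contributes 2 states and 0 ε-transitions.
  b·c — 4 states, 1 ε-transition
  c ∪ b·c — 8 states, 5 ε-transitions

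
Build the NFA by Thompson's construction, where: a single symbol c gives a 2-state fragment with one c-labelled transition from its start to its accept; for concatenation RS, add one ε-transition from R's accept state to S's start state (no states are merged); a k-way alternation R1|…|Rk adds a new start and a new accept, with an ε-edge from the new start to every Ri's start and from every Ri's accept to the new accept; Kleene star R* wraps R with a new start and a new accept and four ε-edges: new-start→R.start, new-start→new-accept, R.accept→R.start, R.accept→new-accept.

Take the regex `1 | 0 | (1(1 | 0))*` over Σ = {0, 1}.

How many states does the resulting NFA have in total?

Per subexpression:
Each of the 5 symbol leaves contributes a 2-state fragment.
  1 | 0 — 6 states
  1(1 | 0) — 8 states
  (1(1 | 0))* — 10 states
  1 | 0 | (1(1 | 0))* — 16 states

16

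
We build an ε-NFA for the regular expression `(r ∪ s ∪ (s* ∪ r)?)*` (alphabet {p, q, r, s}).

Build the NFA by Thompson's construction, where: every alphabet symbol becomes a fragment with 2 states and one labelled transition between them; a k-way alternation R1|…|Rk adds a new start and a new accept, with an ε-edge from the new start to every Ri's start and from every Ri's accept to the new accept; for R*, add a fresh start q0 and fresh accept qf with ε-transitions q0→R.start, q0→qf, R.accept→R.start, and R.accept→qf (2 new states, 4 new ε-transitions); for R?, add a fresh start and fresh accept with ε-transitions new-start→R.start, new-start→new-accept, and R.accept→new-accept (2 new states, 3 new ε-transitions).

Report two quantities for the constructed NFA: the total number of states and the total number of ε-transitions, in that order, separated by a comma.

18, 21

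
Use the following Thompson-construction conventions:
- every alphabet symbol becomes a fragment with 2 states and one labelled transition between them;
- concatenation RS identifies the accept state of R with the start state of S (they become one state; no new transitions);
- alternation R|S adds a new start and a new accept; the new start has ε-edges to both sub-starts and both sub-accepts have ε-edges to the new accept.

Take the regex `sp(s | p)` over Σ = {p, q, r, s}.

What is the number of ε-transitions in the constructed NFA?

Recursing over subexpressions:
Each of the 4 symbol leaves contributes 0 ε-transitions.
  s | p : 4 ε-transitions
  sp(s | p) : 4 ε-transitions

4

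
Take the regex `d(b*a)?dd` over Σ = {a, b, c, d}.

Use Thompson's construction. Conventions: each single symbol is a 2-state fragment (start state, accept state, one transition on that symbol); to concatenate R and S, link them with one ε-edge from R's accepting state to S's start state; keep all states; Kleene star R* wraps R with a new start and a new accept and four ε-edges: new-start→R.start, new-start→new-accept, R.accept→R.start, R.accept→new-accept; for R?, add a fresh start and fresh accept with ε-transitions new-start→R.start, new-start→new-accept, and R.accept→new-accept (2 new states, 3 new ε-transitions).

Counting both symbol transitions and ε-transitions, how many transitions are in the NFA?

By structural recursion:
Each of the 5 symbol leaves contributes 1 transition (1 symbol, 0 ε).
  b* : 5 transitions (1 symbol, 4 ε)
  b*a : 7 transitions (2 symbol, 5 ε)
  (b*a)? : 10 transitions (2 symbol, 8 ε)
  d(b*a)?dd : 16 transitions (5 symbol, 11 ε)

16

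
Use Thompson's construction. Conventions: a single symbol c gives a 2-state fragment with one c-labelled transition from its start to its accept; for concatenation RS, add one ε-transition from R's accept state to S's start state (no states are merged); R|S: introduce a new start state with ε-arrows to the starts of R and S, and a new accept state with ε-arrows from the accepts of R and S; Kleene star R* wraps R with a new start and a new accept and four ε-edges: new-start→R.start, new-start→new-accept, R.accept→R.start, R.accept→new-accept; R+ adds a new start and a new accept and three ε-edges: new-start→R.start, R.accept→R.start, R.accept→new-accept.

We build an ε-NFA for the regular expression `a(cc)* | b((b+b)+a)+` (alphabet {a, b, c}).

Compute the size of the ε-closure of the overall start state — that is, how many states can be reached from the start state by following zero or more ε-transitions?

Work bottom-up. For each fragment F, track |ε-closure(F.start)| and whether F's accept lies in that closure (i.e. whether F accepts ε). A single-symbol fragment has closure size 1 and does not accept ε.
  cc : C equals the left operand's closure size = 1 (its accept is not ε-reachable, so the closure stops there)
  (cc)* : C = 1 (new start) + 1 (body) + 1 (new accept) = 3
  a(cc)* : C equals the left operand's closure size = 1 (its accept is not ε-reachable, so the closure stops there)
  b+ : new start ε-reaches only the body's start; the new accept needs a symbol first: C = 1 + 1 = 2
  b+b : same as the first factor's closure: C = 2
  (b+b)+ : C = 1 + 2 = 3 (the body doesn't accept ε, so the new accept is not reached)
  (b+b)+a : same as the first factor's closure: C = 3
  ((b+b)+a)+ : new start ε-reaches only the body's start; the new accept needs a symbol first: C = 1 + 3 = 4
  b((b+b)+a)+ : C equals the left operand's closure size = 1 (its accept is not ε-reachable, so the closure stops there)
  a(cc)* | b((b+b)+a)+ : C = 1 + 1 + 1 = 3 (the new accept is not ε-reachable since no branch accepts ε)

3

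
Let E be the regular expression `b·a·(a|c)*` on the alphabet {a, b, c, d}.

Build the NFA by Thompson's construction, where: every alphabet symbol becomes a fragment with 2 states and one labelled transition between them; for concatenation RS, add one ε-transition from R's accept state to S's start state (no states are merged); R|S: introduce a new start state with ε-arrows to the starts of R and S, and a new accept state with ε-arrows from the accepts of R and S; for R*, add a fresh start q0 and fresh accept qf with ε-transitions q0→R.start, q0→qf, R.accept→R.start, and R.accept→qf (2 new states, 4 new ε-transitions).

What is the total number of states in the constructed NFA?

Building bottom-up:
Each of the 4 symbol leaves contributes a 2-state fragment.
  a|c = 6 states
  (a|c)* = 8 states
  b·a·(a|c)* = 12 states

12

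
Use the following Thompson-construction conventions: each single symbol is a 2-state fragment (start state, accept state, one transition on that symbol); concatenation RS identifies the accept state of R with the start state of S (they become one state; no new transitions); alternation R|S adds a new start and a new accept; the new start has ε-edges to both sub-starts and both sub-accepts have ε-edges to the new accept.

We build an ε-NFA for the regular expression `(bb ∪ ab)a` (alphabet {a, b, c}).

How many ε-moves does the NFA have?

Per subexpression:
Each of the 5 symbol leaves contributes 0 ε-transitions.
  bb → 0 ε-transitions
  ab → 0 ε-transitions
  bb ∪ ab → 4 ε-transitions
  (bb ∪ ab)a → 4 ε-transitions

4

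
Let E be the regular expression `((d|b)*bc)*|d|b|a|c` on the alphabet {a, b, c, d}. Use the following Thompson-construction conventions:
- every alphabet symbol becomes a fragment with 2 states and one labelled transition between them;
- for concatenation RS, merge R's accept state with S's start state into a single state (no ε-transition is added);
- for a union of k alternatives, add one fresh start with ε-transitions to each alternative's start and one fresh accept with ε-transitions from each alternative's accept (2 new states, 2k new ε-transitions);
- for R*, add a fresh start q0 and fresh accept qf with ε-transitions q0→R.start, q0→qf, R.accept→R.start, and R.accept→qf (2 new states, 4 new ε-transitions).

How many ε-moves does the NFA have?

By structural recursion:
Each of the 8 symbol leaves contributes 0 ε-transitions.
  d|b — 4 ε-transitions
  (d|b)* — 8 ε-transitions
  (d|b)*bc — 8 ε-transitions
  ((d|b)*bc)* — 12 ε-transitions
  ((d|b)*bc)*|d|b|a|c — 22 ε-transitions

22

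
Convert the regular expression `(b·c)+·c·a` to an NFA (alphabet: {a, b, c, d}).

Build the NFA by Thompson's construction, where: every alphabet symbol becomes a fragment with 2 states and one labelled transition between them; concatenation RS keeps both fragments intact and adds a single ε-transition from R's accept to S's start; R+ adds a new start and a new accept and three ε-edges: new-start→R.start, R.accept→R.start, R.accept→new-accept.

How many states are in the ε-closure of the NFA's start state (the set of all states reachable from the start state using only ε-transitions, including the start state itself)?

Work bottom-up. For each fragment F, track |ε-closure(F.start)| and whether F's accept lies in that closure (i.e. whether F accepts ε). A single-symbol fragment has closure size 1 and does not accept ε.
  b·c : |closure| equals the left operand's closure size = 1 (its accept is not ε-reachable, so the closure stops there)
  (b·c)+ : |closure| = 1 + 1 = 2 (the body doesn't accept ε, so the new accept is not reached)
  (b·c)+·c·a : |closure| equals the left operand's closure size = 2 (its accept is not ε-reachable, so the closure stops there)

2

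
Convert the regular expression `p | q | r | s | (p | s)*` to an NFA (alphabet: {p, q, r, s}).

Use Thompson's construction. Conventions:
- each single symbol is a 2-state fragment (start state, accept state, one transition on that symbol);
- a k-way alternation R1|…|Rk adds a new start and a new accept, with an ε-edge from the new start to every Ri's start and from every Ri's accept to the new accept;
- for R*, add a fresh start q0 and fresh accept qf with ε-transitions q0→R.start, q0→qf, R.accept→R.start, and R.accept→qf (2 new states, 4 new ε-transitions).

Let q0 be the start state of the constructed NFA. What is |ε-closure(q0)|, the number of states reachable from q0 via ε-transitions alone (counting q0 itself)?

Let C(F) = |ε-closure(F.start)| within fragment F, and note whether F accepts ε. Symbol fragments have C = 1 and do not accept ε. Then:
  p | s — |closure| = 1 + 1 + 1 = 3 (the new accept is not ε-reachable since no branch accepts ε)
  (p | s)* — new start has ε-edges to the inner start and to the new accept, so |closure| = 2 + 3 = 5
  p | q | r | s | (p | s)* — new start ε-reaches every alternative's start; at least one alternative accepts ε, so the union's new accept is reached too: |closure| = 1 + 1 + 1 + 1 + 1 + 5 + 1 = 11

11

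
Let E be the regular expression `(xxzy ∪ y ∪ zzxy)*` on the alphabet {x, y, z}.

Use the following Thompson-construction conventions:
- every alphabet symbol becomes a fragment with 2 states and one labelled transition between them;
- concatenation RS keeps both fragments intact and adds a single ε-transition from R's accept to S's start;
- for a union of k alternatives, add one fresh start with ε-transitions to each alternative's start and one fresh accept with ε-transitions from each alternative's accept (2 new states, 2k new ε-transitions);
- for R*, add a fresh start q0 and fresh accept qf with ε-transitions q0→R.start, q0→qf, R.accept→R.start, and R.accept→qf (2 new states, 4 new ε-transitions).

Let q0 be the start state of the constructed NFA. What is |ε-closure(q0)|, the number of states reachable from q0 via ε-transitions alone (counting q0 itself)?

6

Work bottom-up. For each fragment F, track |ε-closure(F.start)| and whether F's accept lies in that closure (i.e. whether F accepts ε). A single-symbol fragment has closure size 1 and does not accept ε.
  xxzy → |ε-closure| equals the left operand's closure size = 1 (its accept is not ε-reachable, so the closure stops there)
  zzxy → same as the first factor's closure: |ε-closure| = 1
  xxzy ∪ y ∪ zzxy → |ε-closure| = 1 + 1 + 1 + 1 = 4 (the new accept is not ε-reachable since no branch accepts ε)
  (xxzy ∪ y ∪ zzxy)* → new start has ε-edges to the inner start and to the new accept, so |ε-closure| = 2 + 4 = 6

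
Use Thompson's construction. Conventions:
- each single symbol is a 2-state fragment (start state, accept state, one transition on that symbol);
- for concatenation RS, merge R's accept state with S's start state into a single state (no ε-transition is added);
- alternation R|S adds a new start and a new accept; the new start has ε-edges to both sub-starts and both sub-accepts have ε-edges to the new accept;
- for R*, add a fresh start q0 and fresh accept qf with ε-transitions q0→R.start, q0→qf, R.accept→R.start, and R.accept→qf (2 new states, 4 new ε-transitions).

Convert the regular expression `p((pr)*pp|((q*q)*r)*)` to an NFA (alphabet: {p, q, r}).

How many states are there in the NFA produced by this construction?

By structural recursion:
Each of the 8 symbol leaves contributes a 2-state fragment.
  pr — 3 states
  (pr)* — 5 states
  (pr)*pp — 7 states
  q* — 4 states
  q*q — 5 states
  (q*q)* — 7 states
  (q*q)*r — 8 states
  ((q*q)*r)* — 10 states
  (pr)*pp|((q*q)*r)* — 19 states
  p((pr)*pp|((q*q)*r)*) — 20 states

20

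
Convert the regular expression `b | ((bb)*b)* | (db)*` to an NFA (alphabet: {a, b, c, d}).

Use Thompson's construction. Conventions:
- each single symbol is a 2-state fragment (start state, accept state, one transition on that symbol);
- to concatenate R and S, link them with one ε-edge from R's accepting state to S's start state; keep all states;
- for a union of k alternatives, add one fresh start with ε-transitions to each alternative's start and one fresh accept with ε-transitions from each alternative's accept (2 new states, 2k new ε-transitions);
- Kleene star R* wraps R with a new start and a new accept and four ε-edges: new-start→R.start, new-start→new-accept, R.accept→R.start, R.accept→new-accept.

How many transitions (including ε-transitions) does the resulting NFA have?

27

Recursing over subexpressions:
Each of the 6 symbol leaves contributes 1 transition (1 symbol, 0 ε).
  bb — 3 transitions (2 symbol, 1 ε)
  (bb)* — 7 transitions (2 symbol, 5 ε)
  (bb)*b — 9 transitions (3 symbol, 6 ε)
  ((bb)*b)* — 13 transitions (3 symbol, 10 ε)
  db — 3 transitions (2 symbol, 1 ε)
  (db)* — 7 transitions (2 symbol, 5 ε)
  b | ((bb)*b)* | (db)* — 27 transitions (6 symbol, 21 ε)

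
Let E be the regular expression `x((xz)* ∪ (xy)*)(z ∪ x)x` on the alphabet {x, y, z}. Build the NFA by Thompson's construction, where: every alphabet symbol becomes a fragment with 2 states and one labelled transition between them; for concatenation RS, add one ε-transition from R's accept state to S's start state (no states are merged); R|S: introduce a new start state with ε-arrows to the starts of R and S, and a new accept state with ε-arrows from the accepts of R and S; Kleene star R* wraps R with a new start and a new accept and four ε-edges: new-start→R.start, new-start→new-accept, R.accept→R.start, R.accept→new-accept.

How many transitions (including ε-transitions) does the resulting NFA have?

Recursing over subexpressions:
Each of the 8 symbol leaves contributes 1 transition (1 symbol, 0 ε).
  xz : 3 transitions (2 symbol, 1 ε)
  (xz)* : 7 transitions (2 symbol, 5 ε)
  xy : 3 transitions (2 symbol, 1 ε)
  (xy)* : 7 transitions (2 symbol, 5 ε)
  (xz)* ∪ (xy)* : 18 transitions (4 symbol, 14 ε)
  z ∪ x : 6 transitions (2 symbol, 4 ε)
  x((xz)* ∪ (xy)*)(z ∪ x)x : 29 transitions (8 symbol, 21 ε)

29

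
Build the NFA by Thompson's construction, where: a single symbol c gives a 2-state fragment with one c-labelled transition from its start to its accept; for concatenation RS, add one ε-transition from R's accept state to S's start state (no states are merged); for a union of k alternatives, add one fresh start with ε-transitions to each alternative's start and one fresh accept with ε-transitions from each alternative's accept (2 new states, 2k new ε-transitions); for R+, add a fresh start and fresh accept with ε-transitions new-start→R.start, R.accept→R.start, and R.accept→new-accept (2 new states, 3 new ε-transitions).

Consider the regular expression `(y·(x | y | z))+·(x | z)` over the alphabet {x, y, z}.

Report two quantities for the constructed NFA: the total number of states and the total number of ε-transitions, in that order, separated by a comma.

18, 15

Recursing over subexpressions:
Each of the 6 symbol leaves contributes 2 states and 0 ε-transitions.
  x | y | z : 8 states, 6 ε-transitions
  y·(x | y | z) : 10 states, 7 ε-transitions
  (y·(x | y | z))+ : 12 states, 10 ε-transitions
  x | z : 6 states, 4 ε-transitions
  (y·(x | y | z))+·(x | z) : 18 states, 15 ε-transitions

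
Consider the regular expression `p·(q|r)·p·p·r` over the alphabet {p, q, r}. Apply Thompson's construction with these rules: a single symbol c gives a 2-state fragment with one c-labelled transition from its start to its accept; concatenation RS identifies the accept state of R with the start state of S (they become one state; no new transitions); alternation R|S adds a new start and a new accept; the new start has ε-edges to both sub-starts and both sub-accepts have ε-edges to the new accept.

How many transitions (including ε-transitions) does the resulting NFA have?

10

Building bottom-up:
Each of the 6 symbol leaves contributes 1 transition (1 symbol, 0 ε).
  q|r : 6 transitions (2 symbol, 4 ε)
  p·(q|r)·p·p·r : 10 transitions (6 symbol, 4 ε)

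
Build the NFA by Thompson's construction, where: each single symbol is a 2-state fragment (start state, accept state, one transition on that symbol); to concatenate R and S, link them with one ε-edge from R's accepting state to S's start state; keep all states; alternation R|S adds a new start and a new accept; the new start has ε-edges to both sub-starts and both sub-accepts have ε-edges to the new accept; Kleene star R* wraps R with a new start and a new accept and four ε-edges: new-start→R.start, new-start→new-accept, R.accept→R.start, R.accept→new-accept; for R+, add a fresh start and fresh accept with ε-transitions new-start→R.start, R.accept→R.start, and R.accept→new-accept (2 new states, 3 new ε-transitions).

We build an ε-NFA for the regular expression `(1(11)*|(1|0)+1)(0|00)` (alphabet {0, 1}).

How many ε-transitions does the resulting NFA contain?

24

Bottom-up over the parse tree:
Each of the 9 symbol leaves contributes 0 ε-transitions.
  11 = 1 ε-transition
  (11)* = 5 ε-transitions
  1(11)* = 6 ε-transitions
  1|0 = 4 ε-transitions
  (1|0)+ = 7 ε-transitions
  (1|0)+1 = 8 ε-transitions
  1(11)*|(1|0)+1 = 18 ε-transitions
  00 = 1 ε-transition
  0|00 = 5 ε-transitions
  (1(11)*|(1|0)+1)(0|00) = 24 ε-transitions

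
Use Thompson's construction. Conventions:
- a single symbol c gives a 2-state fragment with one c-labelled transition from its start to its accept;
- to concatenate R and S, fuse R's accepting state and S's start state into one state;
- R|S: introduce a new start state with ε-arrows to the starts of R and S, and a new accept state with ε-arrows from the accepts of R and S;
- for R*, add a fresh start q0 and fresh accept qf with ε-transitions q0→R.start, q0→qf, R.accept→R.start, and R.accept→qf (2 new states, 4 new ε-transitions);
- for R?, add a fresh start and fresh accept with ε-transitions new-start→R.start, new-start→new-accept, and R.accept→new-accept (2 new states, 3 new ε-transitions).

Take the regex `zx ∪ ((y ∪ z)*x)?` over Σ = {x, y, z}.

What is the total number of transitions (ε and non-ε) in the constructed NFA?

Per subexpression:
Each of the 5 symbol leaves contributes 1 transition (1 symbol, 0 ε).
  zx → 2 transitions (2 symbol, 0 ε)
  y ∪ z → 6 transitions (2 symbol, 4 ε)
  (y ∪ z)* → 10 transitions (2 symbol, 8 ε)
  (y ∪ z)*x → 11 transitions (3 symbol, 8 ε)
  ((y ∪ z)*x)? → 14 transitions (3 symbol, 11 ε)
  zx ∪ ((y ∪ z)*x)? → 20 transitions (5 symbol, 15 ε)

20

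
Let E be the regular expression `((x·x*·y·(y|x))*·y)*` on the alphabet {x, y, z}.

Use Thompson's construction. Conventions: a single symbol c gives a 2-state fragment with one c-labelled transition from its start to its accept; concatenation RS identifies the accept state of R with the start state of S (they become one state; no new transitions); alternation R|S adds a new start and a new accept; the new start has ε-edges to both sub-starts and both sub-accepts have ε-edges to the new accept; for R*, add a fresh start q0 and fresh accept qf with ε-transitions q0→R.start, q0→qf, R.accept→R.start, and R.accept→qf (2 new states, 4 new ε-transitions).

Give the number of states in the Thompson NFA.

Bottom-up over the parse tree:
Each of the 6 symbol leaves contributes a 2-state fragment.
  x* — 4 states
  y|x — 6 states
  x·x*·y·(y|x) — 11 states
  (x·x*·y·(y|x))* — 13 states
  (x·x*·y·(y|x))*·y — 14 states
  ((x·x*·y·(y|x))*·y)* — 16 states

16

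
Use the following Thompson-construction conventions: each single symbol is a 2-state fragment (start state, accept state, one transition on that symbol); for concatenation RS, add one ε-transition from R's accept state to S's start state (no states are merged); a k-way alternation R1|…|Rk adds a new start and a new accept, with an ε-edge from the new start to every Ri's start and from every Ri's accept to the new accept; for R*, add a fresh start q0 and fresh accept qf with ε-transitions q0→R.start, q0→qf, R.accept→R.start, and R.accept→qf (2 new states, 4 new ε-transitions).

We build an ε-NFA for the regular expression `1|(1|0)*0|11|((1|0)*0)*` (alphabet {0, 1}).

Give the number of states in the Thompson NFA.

30

Building bottom-up:
Each of the 9 symbol leaves contributes a 2-state fragment.
  1|0 : 6 states
  (1|0)* : 8 states
  (1|0)*0 : 10 states
  11 : 4 states
  1|0 : 6 states
  (1|0)* : 8 states
  (1|0)*0 : 10 states
  ((1|0)*0)* : 12 states
  1|(1|0)*0|11|((1|0)*0)* : 30 states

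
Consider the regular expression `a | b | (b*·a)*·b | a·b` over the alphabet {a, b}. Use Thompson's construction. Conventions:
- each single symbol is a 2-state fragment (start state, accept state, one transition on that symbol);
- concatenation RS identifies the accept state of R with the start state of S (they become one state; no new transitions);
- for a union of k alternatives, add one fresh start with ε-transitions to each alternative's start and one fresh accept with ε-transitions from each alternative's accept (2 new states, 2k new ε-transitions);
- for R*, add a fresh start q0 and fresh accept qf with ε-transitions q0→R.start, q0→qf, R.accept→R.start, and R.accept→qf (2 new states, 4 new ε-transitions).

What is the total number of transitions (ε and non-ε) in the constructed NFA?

23

Bottom-up over the parse tree:
Each of the 7 symbol leaves contributes 1 transition (1 symbol, 0 ε).
  b* — 5 transitions (1 symbol, 4 ε)
  b*·a — 6 transitions (2 symbol, 4 ε)
  (b*·a)* — 10 transitions (2 symbol, 8 ε)
  (b*·a)*·b — 11 transitions (3 symbol, 8 ε)
  a·b — 2 transitions (2 symbol, 0 ε)
  a | b | (b*·a)*·b | a·b — 23 transitions (7 symbol, 16 ε)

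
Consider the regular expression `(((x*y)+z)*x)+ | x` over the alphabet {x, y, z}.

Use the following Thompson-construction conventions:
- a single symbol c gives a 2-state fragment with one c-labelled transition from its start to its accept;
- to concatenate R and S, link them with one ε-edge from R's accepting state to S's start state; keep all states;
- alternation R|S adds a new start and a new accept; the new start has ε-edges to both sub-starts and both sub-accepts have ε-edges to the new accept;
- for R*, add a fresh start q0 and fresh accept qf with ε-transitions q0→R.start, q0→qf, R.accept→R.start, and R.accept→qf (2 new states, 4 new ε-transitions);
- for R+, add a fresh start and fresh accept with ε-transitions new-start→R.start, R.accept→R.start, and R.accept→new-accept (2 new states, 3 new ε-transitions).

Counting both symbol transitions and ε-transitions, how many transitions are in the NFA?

By structural recursion:
Each of the 5 symbol leaves contributes 1 transition (1 symbol, 0 ε).
  x* — 5 transitions (1 symbol, 4 ε)
  x*y — 7 transitions (2 symbol, 5 ε)
  (x*y)+ — 10 transitions (2 symbol, 8 ε)
  (x*y)+z — 12 transitions (3 symbol, 9 ε)
  ((x*y)+z)* — 16 transitions (3 symbol, 13 ε)
  ((x*y)+z)*x — 18 transitions (4 symbol, 14 ε)
  (((x*y)+z)*x)+ — 21 transitions (4 symbol, 17 ε)
  (((x*y)+z)*x)+ | x — 26 transitions (5 symbol, 21 ε)

26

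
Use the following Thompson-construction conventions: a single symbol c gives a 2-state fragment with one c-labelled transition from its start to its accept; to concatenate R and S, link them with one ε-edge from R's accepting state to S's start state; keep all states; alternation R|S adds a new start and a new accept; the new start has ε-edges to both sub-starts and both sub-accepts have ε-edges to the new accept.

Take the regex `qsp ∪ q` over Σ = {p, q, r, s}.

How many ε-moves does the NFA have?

By structural recursion:
Each of the 4 symbol leaves contributes 0 ε-transitions.
  qsp : 2 ε-transitions
  qsp ∪ q : 6 ε-transitions

6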